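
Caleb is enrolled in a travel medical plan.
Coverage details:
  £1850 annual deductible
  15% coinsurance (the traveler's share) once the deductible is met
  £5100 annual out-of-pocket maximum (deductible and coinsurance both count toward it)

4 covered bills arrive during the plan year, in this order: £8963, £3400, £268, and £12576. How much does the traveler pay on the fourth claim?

Bill 1, £8963: £1850 finishes the deductible; £7113 goes to coinsurance; coinsurance £7113 × 15% = £1066.95. Cost to traveler: £2916.95. OOP to date £2916.95.
Bill 2, £3400: deductible met; 15% of £3400 = £510. Traveler pays £510; OOP now £3426.95.
Bill 3, £268: deductible met; 15% of £268 = £40.20. Traveler owes £40.20 (running OOP £3467.15).
Bill 4, £12576: deductible already satisfied, so traveler's share is 15% × £12576 = £1886.40. OOP would hit £5353.55 > £5100, so the cap limits the traveler to £5100 − £3467.15 = £1632.85.

£1632.85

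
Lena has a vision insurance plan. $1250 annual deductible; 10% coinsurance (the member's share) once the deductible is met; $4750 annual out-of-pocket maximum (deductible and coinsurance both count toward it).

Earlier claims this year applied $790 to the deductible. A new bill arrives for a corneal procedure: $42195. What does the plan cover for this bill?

$38235

$790 of the $1250 deductible is already met, leaving $460.
The remaining $41735 (= $42195 − $460) moves to coinsurance.
Coinsurance: $41735 × 10% = $4173.50.
Member responsibility before any cap: $460 + $4173.50 = $4633.50.
Year-to-date out-of-pocket would reach $790 + $4633.50 = $5423.50, above the $4750 maximum, so the member pays only $4750 − $790 = $3960.
The plan picks up $42195 − $3960 = $38235.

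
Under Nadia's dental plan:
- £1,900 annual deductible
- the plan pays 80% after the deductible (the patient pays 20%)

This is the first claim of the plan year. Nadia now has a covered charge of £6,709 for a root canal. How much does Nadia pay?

£2,861.80

Deductible not yet touched, so the first £1,900 of the bill goes to the deductible.
The remaining £4,809 (= £6,709 − £1,900) moves to coinsurance.
20% of £4,809 = £961.80 falls to the patient.
Patient responsibility: £1,900 + £961.80 = £2,861.80.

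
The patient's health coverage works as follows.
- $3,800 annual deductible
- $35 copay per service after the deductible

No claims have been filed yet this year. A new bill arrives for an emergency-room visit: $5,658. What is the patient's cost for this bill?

$3,835

Deductible not yet touched, so the first $3,800 of the bill goes to the deductible.
The remaining $1,858 (= $5,658 − $3,800) moves to the copay.
Copay on this service: $35.
Patient responsibility: $3,800 + $35 = $3,835.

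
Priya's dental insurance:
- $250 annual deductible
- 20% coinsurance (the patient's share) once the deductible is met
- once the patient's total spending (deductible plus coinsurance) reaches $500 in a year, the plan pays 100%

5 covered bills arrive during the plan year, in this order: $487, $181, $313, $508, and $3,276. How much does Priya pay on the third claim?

$62.60

Bill 1, $487: $250 to deductible, leaving $237; patient's 20% is $47.40. Patient pays $297.40; OOP now $297.40.
Bill 2, $181: deductible already satisfied, so patient's share is 20% × $181 = $36.20. Patient owes $36.20 (running OOP $333.60).
Bill 3, $313: deductible met; 20% of $313 = $62.60. Patient pays $62.60; OOP now $396.20.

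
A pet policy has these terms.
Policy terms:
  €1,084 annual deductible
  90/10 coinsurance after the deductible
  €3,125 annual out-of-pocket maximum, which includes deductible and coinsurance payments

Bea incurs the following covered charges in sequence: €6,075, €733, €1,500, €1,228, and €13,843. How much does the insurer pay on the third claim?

#1 (€6,075): €1,084 to deductible, leaving €4,991; coinsurance €4,991 × 10% = €499.10. Owner owes €1,583.10 (running OOP €1,583.10). Insurer: €6,075 − €1,583.10 = €4,491.90.
#2 (€733): deductible already satisfied, so owner's share is 10% × €733 = €73.30. Owner pays €73.30; OOP now €1,656.40. Insurer: €733 − €73.30 = €659.70.
#3 (€1,500): deductible met; 10% of €1,500 = €150. Owner pays €150; OOP now €1,806.40. Plan pays €1,500 − €150 = €1,350.

€1,350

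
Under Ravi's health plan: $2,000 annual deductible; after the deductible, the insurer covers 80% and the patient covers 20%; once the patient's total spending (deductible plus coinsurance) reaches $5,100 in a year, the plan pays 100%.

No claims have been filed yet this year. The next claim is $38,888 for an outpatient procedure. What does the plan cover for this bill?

$33,788

Deductible not yet touched, so the first $2,000 of the bill goes to the deductible.
The remaining $36,888 (= $38,888 − $2,000) moves to coinsurance.
20% of $36,888 = $7,377.60 falls to the patient.
Patient responsibility before any cap: $2,000 + $7,377.60 = $9,377.60.
That would bring total out-of-pocket to $9,377.60, past the $5,100 cap. The patient is capped at $5,100 − $0 = $5,100 on this claim.
Insurer pays the balance: $38,888 − $5,100 = $33,788.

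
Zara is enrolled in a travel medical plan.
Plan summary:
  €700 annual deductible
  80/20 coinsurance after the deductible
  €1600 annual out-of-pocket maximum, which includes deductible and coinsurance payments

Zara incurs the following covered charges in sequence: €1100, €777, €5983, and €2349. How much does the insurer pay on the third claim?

€5318.40

#1 (€1100): €700 finishes the deductible; €400 goes to coinsurance; coinsurance €400 × 20% = €80. Traveler owes €780 (running OOP €780). Plan pays €1100 − €780 = €320.
#2 (€777): deductible met; 20% of €777 = €155.40. Traveler owes €155.40 (running OOP €935.40). Plan pays €777 − €155.40 = €621.60.
#3 (€5983): deductible met; 20% of €5983 = €1196.60. That would push OOP to €2132, over the €1600 cap, so traveler pays €1600 − €935.40 = €664.60. Insurer: €5983 − €664.60 = €5318.40.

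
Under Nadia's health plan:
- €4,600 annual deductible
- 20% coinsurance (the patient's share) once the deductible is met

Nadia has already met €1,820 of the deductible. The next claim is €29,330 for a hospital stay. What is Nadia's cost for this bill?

€8,090

€1,820 of the €4,600 deductible is already met, leaving €2,780.
After the €2,780 deductible portion, €29,330 − €2,780 = €26,550 is subject to coinsurance.
Coinsurance: €26,550 × 20% = €5,310.
Patient responsibility: €2,780 + €5,310 = €8,090.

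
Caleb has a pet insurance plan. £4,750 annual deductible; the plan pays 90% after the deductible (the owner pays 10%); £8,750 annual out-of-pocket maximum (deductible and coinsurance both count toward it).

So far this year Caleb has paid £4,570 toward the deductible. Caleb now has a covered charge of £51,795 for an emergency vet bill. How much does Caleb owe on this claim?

£4,570 of the £4,750 deductible is already met, leaving £180.
That leaves £51,795 − £180 = £51,615 for coinsurance.
Coinsurance: £51,615 × 10% = £5,161.50.
That puts the owner's cost at £180 + £5,161.50 = £5,341.50 before any cap.
That would bring total out-of-pocket to £9,911.50, past the £8,750 cap. The owner is capped at £8,750 − £4,570 = £4,180 on this claim.

£4,180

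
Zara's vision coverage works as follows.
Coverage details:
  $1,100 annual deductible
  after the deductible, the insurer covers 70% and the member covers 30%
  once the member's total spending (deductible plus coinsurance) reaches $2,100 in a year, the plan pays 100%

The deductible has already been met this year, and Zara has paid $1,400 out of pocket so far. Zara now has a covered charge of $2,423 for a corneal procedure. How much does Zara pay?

The deductible is already satisfied, so the full bill goes to coinsurance.
Coinsurance: $2,423 × 30% = $726.90.
Adding $726.90 to the $1,400 already spent would give $2,126.90, which exceeds the $2,100 cap; the member pays just $2,100 − $1,400 = $700.

$700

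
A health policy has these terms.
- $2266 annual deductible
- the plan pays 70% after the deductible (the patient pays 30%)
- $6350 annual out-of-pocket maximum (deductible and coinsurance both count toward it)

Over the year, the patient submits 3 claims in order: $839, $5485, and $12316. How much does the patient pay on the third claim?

$2866.60

Bill 1, $839: entire amount goes to the deductible. Patient pays $839; OOP now $839.
Bill 2, $5485: deductible takes $1427, $4058 remains; 30% of $4058 = $1217.40. Cost to patient: $2644.40. OOP to date $3483.40.
Bill 3, $12316: deductible already satisfied, so patient's share is 30% × $12316 = $3694.80. OOP would hit $7178.20 > $6350, so the cap limits the patient to $6350 − $3483.40 = $2866.60.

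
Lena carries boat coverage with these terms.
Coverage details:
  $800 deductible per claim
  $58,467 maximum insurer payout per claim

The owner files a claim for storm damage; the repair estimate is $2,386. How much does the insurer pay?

$1,586

Less the $800 deductible: $2,386 − $800 = $1,586.
That's under the $58,467 cap, so the insurer reimburses the full $1,586.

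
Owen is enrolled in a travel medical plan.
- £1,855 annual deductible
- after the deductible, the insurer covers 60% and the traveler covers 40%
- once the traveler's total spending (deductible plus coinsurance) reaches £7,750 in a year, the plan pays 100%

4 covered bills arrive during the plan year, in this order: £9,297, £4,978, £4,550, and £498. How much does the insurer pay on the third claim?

£3,623

Bill 1, £9,297: deductible takes £1,855, £7,442 remains; traveler's 40% is £2,976.80. Traveler owes £4,831.80 (running OOP £4,831.80). Plan pays £9,297 − £4,831.80 = £4,465.20.
Bill 2, £4,978: 40% coinsurance on £4,978 = £1,991.20. Traveler pays £1,991.20; OOP now £6,823. Plan pays £4,978 − £1,991.20 = £2,986.80.
Bill 3, £4,550: 40% coinsurance on £4,550 = £1,820. That would push OOP to £8,643, over the £7,750 cap, so traveler pays £7,750 − £6,823 = £927. Plan pays £4,550 − £927 = £3,623.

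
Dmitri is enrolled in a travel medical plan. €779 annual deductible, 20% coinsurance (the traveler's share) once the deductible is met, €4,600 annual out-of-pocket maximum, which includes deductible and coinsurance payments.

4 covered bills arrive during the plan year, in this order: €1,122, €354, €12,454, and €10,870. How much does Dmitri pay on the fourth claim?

Bill 1, €1,122: €779 finishes the deductible; €343 goes to coinsurance; traveler's 20% is €68.60. Traveler pays €847.60; OOP now €847.60.
Bill 2, €354: deductible met; 20% of €354 = €70.80. Traveler pays €70.80; OOP now €918.40.
Bill 3, €12,454: 20% coinsurance on €12,454 = €2,490.80. Traveler owes €2,490.80 (running OOP €3,409.20).
Bill 4, €10,870: 20% coinsurance on €10,870 = €2,174. Adding that to €3,409.20 gives €5,583.20, past the €4,600 cap; traveler pays only €4,600 − €3,409.20 = €1,190.80.

€1,190.80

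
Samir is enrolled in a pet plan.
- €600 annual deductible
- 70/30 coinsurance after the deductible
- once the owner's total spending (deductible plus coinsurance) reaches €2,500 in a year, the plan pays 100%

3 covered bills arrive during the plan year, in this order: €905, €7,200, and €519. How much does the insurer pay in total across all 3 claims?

€6,124

Bill 1, €905: €600 finishes the deductible; €305 goes to coinsurance; 30% of €305 = €91.50. Owner pays €691.50; OOP now €691.50. Plan pays €905 − €691.50 = €213.50.
Bill 2, €7,200: deductible already satisfied, so owner's share is 30% × €7,200 = €2,160. OOP would hit €2,851.50 > €2,500, so the cap limits the owner to €2,500 − €691.50 = €1,808.50. Plan pays €7,200 − €1,808.50 = €5,391.50.
Bill 3, €519: deductible already satisfied, so owner's share is 30% × €519 = €155.70. OOP would hit €2,655.70 > €2,500, so the cap limits the owner to €2,500 − €2,500 = €0. Insurer: €519 − €0 = €519.
Insurer total: €213.50 + €5,391.50 + €519 = €6,124.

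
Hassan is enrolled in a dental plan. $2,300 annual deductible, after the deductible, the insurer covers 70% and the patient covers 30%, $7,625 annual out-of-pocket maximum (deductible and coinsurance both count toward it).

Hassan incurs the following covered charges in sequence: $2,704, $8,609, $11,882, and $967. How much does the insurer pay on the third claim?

Claim 1 — $2,704: $2,300 finishes the deductible; $404 goes to coinsurance; 30% of $404 = $121.20. Cost to patient: $2,421.20. OOP to date $2,421.20. Plan pays $2,704 − $2,421.20 = $282.80.
Claim 2 — $8,609: deductible already satisfied, so patient's share is 30% × $8,609 = $2,582.70. Cost to patient: $2,582.70. OOP to date $5,003.90. Insurer: $8,609 − $2,582.70 = $6,026.30.
Claim 3 — $11,882: deductible already satisfied, so patient's share is 30% × $11,882 = $3,564.60. OOP would hit $8,568.50 > $7,625, so the cap limits the patient to $7,625 − $5,003.90 = $2,621.10. Plan pays $11,882 − $2,621.10 = $9,260.90.

$9,260.90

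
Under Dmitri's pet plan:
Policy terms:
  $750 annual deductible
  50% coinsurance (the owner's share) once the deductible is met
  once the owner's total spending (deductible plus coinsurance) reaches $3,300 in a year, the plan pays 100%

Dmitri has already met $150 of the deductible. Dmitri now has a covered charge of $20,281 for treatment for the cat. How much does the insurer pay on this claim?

Remaining deductible: $750 − $150 = $600.
That leaves $20,281 − $600 = $19,681 for coinsurance.
Owner's 50% share of $19,681 is $9,840.50.
That puts the owner's cost at $600 + $9,840.50 = $10,440.50 before any cap.
Adding $10,440.50 to the $150 already spent would give $10,590.50, which exceeds the $3,300 cap; the owner pays just $3,300 − $150 = $3,150.
The plan picks up $20,281 − $3,150 = $17,131.

$17,131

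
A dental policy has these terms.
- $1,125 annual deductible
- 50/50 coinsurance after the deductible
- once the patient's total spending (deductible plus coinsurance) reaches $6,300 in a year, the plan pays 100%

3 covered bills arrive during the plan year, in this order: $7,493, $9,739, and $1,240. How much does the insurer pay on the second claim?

$7,748

Claim 1 — $7,493: deductible takes $1,125, $6,368 remains; 50% of $6,368 = $3,184. Cost to patient: $4,309. OOP to date $4,309. Plan pays $7,493 − $4,309 = $3,184.
Claim 2 — $9,739: 50% coinsurance on $9,739 = $4,869.50. Adding that to $4,309 gives $9,178.50, past the $6,300 cap; patient pays only $6,300 − $4,309 = $1,991. Insurer: $9,739 − $1,991 = $7,748.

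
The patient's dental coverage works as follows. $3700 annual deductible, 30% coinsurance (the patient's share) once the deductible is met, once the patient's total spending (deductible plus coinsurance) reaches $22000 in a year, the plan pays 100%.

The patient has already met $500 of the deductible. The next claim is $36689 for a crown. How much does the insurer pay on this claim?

Remaining deductible: $3700 − $500 = $3200.
After the $3200 deductible portion, $36689 − $3200 = $33489 is subject to coinsurance.
30% of $33489 = $10046.70 falls to the patient.
That puts the patient's cost at $3200 + $10046.70 = $13246.70 before any cap.
Year-to-date out-of-pocket becomes $500 + $13246.70 = $13746.70, still under the $22000 maximum, so no cap applies.
The plan picks up $36689 − $13246.70 = $23442.30.

$23442.30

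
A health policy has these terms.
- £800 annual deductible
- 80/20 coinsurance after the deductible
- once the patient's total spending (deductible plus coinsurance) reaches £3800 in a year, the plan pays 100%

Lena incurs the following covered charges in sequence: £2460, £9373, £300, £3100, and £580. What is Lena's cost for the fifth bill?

Claim 1 — £2460: £800 to deductible, leaving £1660; coinsurance £1660 × 20% = £332. Patient owes £1132 (running OOP £1132).
Claim 2 — £9373: deductible met; 20% of £9373 = £1874.60. Patient owes £1874.60 (running OOP £3006.60).
Claim 3 — £300: deductible met; 20% of £300 = £60. Patient owes £60 (running OOP £3066.60).
Claim 4 — £3100: deductible already satisfied, so patient's share is 20% × £3100 = £620. Cost to patient: £620. OOP to date £3686.60.
Claim 5 — £580: deductible already satisfied, so patient's share is 20% × £580 = £116. That would push OOP to £3802.60, over the £3800 cap, so patient pays £3800 − £3686.60 = £113.40.

£113.40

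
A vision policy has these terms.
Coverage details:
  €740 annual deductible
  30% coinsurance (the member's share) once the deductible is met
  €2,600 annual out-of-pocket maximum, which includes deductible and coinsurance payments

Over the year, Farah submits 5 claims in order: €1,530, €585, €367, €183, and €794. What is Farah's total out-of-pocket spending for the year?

€1,555.70

Bill 1, €1,530: €740 finishes the deductible; €790 goes to coinsurance; 30% of €790 = €237. Cost to member: €977. OOP to date €977.
Bill 2, €585: 30% coinsurance on €585 = €175.50. Cost to member: €175.50. OOP to date €1,152.50.
Bill 3, €367: deductible already satisfied, so member's share is 30% × €367 = €110.10. Cost to member: €110.10. OOP to date €1,262.60.
Bill 4, €183: deductible met; 30% of €183 = €54.90. Member owes €54.90 (running OOP €1,317.50).
Bill 5, €794: deductible already satisfied, so member's share is 30% × €794 = €238.20. Member owes €238.20 (running OOP €1,555.70).
Summing the member's payments: €977 + €175.50 + €110.10 + €54.90 + €238.20 = €1,555.70.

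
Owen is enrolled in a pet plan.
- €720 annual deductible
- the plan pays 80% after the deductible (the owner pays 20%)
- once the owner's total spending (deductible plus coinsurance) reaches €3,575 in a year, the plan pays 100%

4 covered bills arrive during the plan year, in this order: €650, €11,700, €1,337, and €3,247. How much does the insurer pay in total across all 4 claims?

€13,359

Bill 1, €650: entire amount goes to the deductible. Owner pays €650; OOP now €650. Plan pays €650 − €650 = €0.
Bill 2, €11,700: €70 to deductible, leaving €11,630; owner's 20% is €2,326. Cost to owner: €2,396. OOP to date €3,046. Plan pays €11,700 − €2,396 = €9,304.
Bill 3, €1,337: 20% coinsurance on €1,337 = €267.40. Cost to owner: €267.40. OOP to date €3,313.40. Insurer: €1,337 − €267.40 = €1,069.60.
Bill 4, €3,247: 20% coinsurance on €3,247 = €649.40. That would push OOP to €3,962.80, over the €3,575 cap, so owner pays €3,575 − €3,313.40 = €261.60. Plan pays €3,247 − €261.60 = €2,985.40.
Insurer total = bills − owner's total = €16,934 − €3,575 = €13,359.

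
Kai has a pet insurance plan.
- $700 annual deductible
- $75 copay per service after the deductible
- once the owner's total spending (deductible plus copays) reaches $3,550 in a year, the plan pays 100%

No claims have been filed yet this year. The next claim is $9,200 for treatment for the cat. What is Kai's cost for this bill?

Nothing has been paid toward the $700 deductible, so the first $700 of this charge is applied there.
The remaining $8,500 (= $9,200 − $700) moves to the copay.
Copay on this service: $75.
So the owner owes $700 + $75 = $775 before any cap.
Cumulative spending $0 + $775 = $775 stays under the $3,550 maximum.

$775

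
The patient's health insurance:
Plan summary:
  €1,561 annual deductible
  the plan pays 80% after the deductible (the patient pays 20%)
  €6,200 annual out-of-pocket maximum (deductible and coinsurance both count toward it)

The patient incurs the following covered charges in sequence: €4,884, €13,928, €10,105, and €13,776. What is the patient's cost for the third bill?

Claim 1 — €4,884: €1,561 finishes the deductible; €3,323 goes to coinsurance; coinsurance €3,323 × 20% = €664.60. Cost to patient: €2,225.60. OOP to date €2,225.60.
Claim 2 — €13,928: deductible already satisfied, so patient's share is 20% × €13,928 = €2,785.60. Cost to patient: €2,785.60. OOP to date €5,011.20.
Claim 3 — €10,105: 20% coinsurance on €10,105 = €2,021. Adding that to €5,011.20 gives €7,032.20, past the €6,200 cap; patient pays only €6,200 − €5,011.20 = €1,188.80.

€1,188.80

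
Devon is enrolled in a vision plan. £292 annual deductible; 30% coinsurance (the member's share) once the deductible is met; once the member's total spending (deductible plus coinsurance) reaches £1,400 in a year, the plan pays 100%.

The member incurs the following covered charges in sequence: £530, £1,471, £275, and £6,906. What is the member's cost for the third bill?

Claim 1 (£530): £292 finishes the deductible; £238 goes to coinsurance; 30% of £238 = £71.40. Member pays £363.40; OOP now £363.40.
Claim 2 (£1,471): 30% coinsurance on £1,471 = £441.30. Member owes £441.30 (running OOP £804.70).
Claim 3 (£275): 30% coinsurance on £275 = £82.50. Cost to member: £82.50. OOP to date £887.20.

£82.50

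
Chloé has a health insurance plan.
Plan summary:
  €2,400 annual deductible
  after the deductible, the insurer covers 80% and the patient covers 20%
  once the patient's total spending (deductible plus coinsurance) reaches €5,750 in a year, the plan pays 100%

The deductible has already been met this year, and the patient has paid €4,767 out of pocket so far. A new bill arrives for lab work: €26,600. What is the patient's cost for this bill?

The deductible is already satisfied, so the full bill goes to coinsurance.
Patient's 20% share of €26,600 is €5,320.
Adding €5,320 to the €4,767 already spent would give €10,087, which exceeds the €5,750 cap; the patient pays just €5,750 − €4,767 = €983.

€983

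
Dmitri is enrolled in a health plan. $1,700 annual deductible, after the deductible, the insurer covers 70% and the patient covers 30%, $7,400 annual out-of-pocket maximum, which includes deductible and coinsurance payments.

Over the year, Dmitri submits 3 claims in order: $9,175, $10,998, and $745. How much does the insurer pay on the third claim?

Bill 1, $9,175: $1,700 finishes the deductible; $7,475 goes to coinsurance; 30% of $7,475 = $2,242.50. Patient owes $3,942.50 (running OOP $3,942.50). Insurer: $9,175 − $3,942.50 = $5,232.50.
Bill 2, $10,998: deductible met; 30% of $10,998 = $3,299.40. Cost to patient: $3,299.40. OOP to date $7,241.90. Plan pays $10,998 − $3,299.40 = $7,698.60.
Bill 3, $745: deductible met; 30% of $745 = $223.50. OOP would hit $7,465.40 > $7,400, so the cap limits the patient to $7,400 − $7,241.90 = $158.10. Plan pays $745 − $158.10 = $586.90.

$586.90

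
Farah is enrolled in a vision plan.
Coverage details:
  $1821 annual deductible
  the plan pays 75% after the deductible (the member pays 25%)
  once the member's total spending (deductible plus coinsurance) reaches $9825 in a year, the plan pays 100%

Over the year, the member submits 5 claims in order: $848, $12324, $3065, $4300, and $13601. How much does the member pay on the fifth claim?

Claim 1 ($848): fully absorbed by the deductible. Member owes $848 (running OOP $848).
Claim 2 ($12324): deductible takes $973, $11351 remains; coinsurance $11351 × 25% = $2837.75. Cost to member: $3810.75. OOP to date $4658.75.
Claim 3 ($3065): deductible met; 25% of $3065 = $766.25. Cost to member: $766.25. OOP to date $5425.
Claim 4 ($4300): deductible met; 25% of $4300 = $1075. Member owes $1075 (running OOP $6500).
Claim 5 ($13601): deductible met; 25% of $13601 = $3400.25. That would push OOP to $9900.25, over the $9825 cap, so member pays $9825 − $6500 = $3325.

$3325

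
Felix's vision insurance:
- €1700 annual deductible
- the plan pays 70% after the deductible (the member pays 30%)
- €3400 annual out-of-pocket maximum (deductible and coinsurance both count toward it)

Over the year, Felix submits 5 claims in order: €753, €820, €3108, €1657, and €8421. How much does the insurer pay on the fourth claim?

€1159.90

Claim 1 (€753): all of it applies to the deductible. Member pays €753; OOP now €753. Plan pays €753 − €753 = €0.
Claim 2 (€820): all of it applies to the deductible. Member owes €820 (running OOP €1573). Plan pays €820 − €820 = €0.
Claim 3 (€3108): deductible takes €127, €2981 remains; 30% of €2981 = €894.30. Member owes €1021.30 (running OOP €2594.30). Insurer: €3108 − €1021.30 = €2086.70.
Claim 4 (€1657): 30% coinsurance on €1657 = €497.10. Member owes €497.10 (running OOP €3091.40). Insurer: €1657 − €497.10 = €1159.90.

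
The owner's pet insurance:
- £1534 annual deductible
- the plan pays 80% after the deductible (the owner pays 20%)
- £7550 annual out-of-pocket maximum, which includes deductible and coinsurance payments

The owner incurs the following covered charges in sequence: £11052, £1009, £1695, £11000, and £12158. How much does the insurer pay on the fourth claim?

£8800

Claim 1 (£11052): £1534 to deductible, leaving £9518; 20% of £9518 = £1903.60. Owner pays £3437.60; OOP now £3437.60. Insurer: £11052 − £3437.60 = £7614.40.
Claim 2 (£1009): deductible already satisfied, so owner's share is 20% × £1009 = £201.80. Cost to owner: £201.80. OOP to date £3639.40. Insurer: £1009 − £201.80 = £807.20.
Claim 3 (£1695): deductible already satisfied, so owner's share is 20% × £1695 = £339. Owner owes £339 (running OOP £3978.40). Plan pays £1695 − £339 = £1356.
Claim 4 (£11000): deductible met; 20% of £11000 = £2200. Owner pays £2200; OOP now £6178.40. Plan pays £11000 − £2200 = £8800.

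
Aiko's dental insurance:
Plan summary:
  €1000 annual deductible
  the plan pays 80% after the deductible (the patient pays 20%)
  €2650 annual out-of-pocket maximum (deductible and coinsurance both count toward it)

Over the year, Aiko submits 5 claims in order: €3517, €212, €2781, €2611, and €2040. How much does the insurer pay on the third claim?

€2224.80

Claim 1 (€3517): deductible takes €1000, €2517 remains; patient's 20% is €503.40. Patient pays €1503.40; OOP now €1503.40. Insurer: €3517 − €1503.40 = €2013.60.
Claim 2 (€212): 20% coinsurance on €212 = €42.40. Patient owes €42.40 (running OOP €1545.80). Insurer: €212 − €42.40 = €169.60.
Claim 3 (€2781): deductible already satisfied, so patient's share is 20% × €2781 = €556.20. Patient pays €556.20; OOP now €2102. Insurer: €2781 − €556.20 = €2224.80.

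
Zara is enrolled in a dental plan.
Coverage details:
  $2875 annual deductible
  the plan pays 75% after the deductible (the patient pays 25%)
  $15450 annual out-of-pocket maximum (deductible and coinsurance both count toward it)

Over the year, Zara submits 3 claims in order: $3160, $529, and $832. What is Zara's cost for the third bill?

$208

Claim 1 — $3160: $2875 finishes the deductible; $285 goes to coinsurance; patient's 25% is $71.25. Patient owes $2946.25 (running OOP $2946.25).
Claim 2 — $529: 25% coinsurance on $529 = $132.25. Patient owes $132.25 (running OOP $3078.50).
Claim 3 — $832: deductible met; 25% of $832 = $208. Cost to patient: $208. OOP to date $3286.50.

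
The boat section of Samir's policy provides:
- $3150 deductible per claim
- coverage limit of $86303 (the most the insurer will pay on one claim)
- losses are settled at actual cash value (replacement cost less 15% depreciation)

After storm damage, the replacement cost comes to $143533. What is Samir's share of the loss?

At 15% depreciation, ACV = $143533 − $21529.95 = $122003.05.
After the deductible, $122003.05 − $3150 = $118853.05 remains.
$118853.05 exceeds the $86303 limit, so the insurer pays the limit: $86303.
Out of pocket: $143533 − $86303 = $57230.

$57230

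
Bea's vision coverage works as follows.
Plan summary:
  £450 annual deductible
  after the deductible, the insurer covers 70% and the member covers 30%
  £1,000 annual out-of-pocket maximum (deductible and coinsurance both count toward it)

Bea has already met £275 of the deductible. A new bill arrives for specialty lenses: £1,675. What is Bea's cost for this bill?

£275 of the £450 deductible is already met, leaving £175.
After the £175 deductible portion, £1,675 − £175 = £1,500 is subject to coinsurance.
30% of £1,500 = £450 falls to the member.
That puts the member's cost at £175 + £450 = £625 before any cap.
Total out-of-pocket so far would be £275 + £625 = £900, below the £1,000 cap — no reduction.

£625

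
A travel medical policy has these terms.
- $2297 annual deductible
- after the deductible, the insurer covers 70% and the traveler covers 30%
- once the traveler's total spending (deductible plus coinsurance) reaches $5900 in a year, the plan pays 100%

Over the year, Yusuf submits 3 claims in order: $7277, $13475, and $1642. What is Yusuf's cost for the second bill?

$2109

Claim 1 — $7277: $2297 finishes the deductible; $4980 goes to coinsurance; traveler's 30% is $1494. Traveler pays $3791; OOP now $3791.
Claim 2 — $13475: deductible already satisfied, so traveler's share is 30% × $13475 = $4042.50. Adding that to $3791 gives $7833.50, past the $5900 cap; traveler pays only $5900 − $3791 = $2109.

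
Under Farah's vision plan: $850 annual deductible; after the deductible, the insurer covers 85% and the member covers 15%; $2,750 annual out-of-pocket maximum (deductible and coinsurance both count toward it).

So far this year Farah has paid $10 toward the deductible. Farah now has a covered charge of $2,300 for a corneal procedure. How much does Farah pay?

$1,059

Deductible still to meet: $850 − $10 = $840.
That leaves $2,300 − $840 = $1,460 for coinsurance.
15% of $1,460 = $219 falls to the member.
Member responsibility before any cap: $840 + $219 = $1,059.
Year-to-date out-of-pocket becomes $10 + $1,059 = $1,069, still under the $2,750 maximum, so no cap applies.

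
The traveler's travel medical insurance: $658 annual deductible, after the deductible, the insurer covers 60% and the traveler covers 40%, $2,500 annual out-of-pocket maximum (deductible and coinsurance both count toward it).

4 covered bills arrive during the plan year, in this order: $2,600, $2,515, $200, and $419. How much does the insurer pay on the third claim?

Claim 1 — $2,600: $658 finishes the deductible; $1,942 goes to coinsurance; 40% of $1,942 = $776.80. Cost to traveler: $1,434.80. OOP to date $1,434.80. Plan pays $2,600 − $1,434.80 = $1,165.20.
Claim 2 — $2,515: deductible already satisfied, so traveler's share is 40% × $2,515 = $1,006. Traveler pays $1,006; OOP now $2,440.80. Plan pays $2,515 − $1,006 = $1,509.
Claim 3 — $200: 40% coinsurance on $200 = $80. OOP would hit $2,520.80 > $2,500, so the cap limits the traveler to $2,500 − $2,440.80 = $59.20. Plan pays $200 − $59.20 = $140.80.

$140.80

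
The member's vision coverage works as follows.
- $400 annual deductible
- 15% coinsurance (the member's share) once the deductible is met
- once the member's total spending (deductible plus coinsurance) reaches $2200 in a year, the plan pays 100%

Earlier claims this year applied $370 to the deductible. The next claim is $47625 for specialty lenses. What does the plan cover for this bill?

$45795

Remaining deductible: $400 − $370 = $30.
The remaining $47595 (= $47625 − $30) moves to coinsurance.
15% of $47595 = $7139.25 falls to the member.
So the member owes $30 + $7139.25 = $7169.25 before any cap.
Year-to-date out-of-pocket would reach $370 + $7169.25 = $7539.25, above the $2200 maximum, so the member pays only $2200 − $370 = $1830.
Insurer pays the balance: $47625 − $1830 = $45795.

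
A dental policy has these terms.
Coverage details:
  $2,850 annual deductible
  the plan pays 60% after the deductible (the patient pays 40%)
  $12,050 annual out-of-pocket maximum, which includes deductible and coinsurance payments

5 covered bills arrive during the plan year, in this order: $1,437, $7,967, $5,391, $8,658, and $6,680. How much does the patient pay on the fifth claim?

Claim 1 ($1,437): fully absorbed by the deductible. Patient pays $1,437; OOP now $1,437.
Claim 2 ($7,967): deductible takes $1,413, $6,554 remains; coinsurance $6,554 × 40% = $2,621.60. Patient pays $4,034.60; OOP now $5,471.60.
Claim 3 ($5,391): 40% coinsurance on $5,391 = $2,156.40. Patient owes $2,156.40 (running OOP $7,628).
Claim 4 ($8,658): 40% coinsurance on $8,658 = $3,463.20. Cost to patient: $3,463.20. OOP to date $11,091.20.
Claim 5 ($6,680): deductible met; 40% of $6,680 = $2,672. That would push OOP to $13,763.20, over the $12,050 cap, so patient pays $12,050 − $11,091.20 = $958.80.

$958.80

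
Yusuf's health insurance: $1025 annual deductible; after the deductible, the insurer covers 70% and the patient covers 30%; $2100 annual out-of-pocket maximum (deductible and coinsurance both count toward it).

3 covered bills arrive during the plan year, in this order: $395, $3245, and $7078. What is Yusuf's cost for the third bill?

$290.50

Claim 1 — $395: entire amount goes to the deductible. Patient owes $395 (running OOP $395).
Claim 2 — $3245: $630 to deductible, leaving $2615; coinsurance $2615 × 30% = $784.50. Patient owes $1414.50 (running OOP $1809.50).
Claim 3 — $7078: 30% coinsurance on $7078 = $2123.40. OOP would hit $3932.90 > $2100, so the cap limits the patient to $2100 − $1809.50 = $290.50.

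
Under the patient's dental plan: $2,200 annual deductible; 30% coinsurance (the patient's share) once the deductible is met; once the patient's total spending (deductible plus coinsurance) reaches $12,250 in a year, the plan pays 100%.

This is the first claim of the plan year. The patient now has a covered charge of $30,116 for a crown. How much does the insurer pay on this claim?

$19,541.20

The full $2,200 deductible is still open; $2,200 of this bill applies to it.
The remaining $27,916 (= $30,116 − $2,200) moves to coinsurance.
Patient's 30% share of $27,916 is $8,374.80.
Patient responsibility before any cap: $2,200 + $8,374.80 = $10,574.80.
Year-to-date out-of-pocket becomes $0 + $10,574.80 = $10,574.80, still under the $12,250 maximum, so no cap applies.
Insurer pays the balance: $30,116 − $10,574.80 = $19,541.20.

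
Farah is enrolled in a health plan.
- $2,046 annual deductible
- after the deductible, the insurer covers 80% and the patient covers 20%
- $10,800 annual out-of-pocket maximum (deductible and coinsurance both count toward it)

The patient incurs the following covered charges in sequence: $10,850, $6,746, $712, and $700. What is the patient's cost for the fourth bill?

$140

Claim 1 — $10,850: deductible takes $2,046, $8,804 remains; coinsurance $8,804 × 20% = $1,760.80. Patient pays $3,806.80; OOP now $3,806.80.
Claim 2 — $6,746: deductible met; 20% of $6,746 = $1,349.20. Cost to patient: $1,349.20. OOP to date $5,156.
Claim 3 — $712: deductible already satisfied, so patient's share is 20% × $712 = $142.40. Patient pays $142.40; OOP now $5,298.40.
Claim 4 — $700: deductible already satisfied, so patient's share is 20% × $700 = $140. Cost to patient: $140. OOP to date $5,438.40.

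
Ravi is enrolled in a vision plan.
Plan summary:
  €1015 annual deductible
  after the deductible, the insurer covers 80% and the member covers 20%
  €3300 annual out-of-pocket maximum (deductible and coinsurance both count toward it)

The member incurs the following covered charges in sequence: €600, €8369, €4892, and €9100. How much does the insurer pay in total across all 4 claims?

€19661

Bill 1, €600: all of it applies to the deductible. Cost to member: €600. OOP to date €600. Plan pays €600 − €600 = €0.
Bill 2, €8369: €415 finishes the deductible; €7954 goes to coinsurance; member's 20% is €1590.80. Member pays €2005.80; OOP now €2605.80. Insurer: €8369 − €2005.80 = €6363.20.
Bill 3, €4892: deductible met; 20% of €4892 = €978.40. Adding that to €2605.80 gives €3584.20, past the €3300 cap; member pays only €3300 − €2605.80 = €694.20. Insurer: €4892 − €694.20 = €4197.80.
Bill 4, €9100: 20% coinsurance on €9100 = €1820. Adding that to €3300 gives €5120, past the €3300 cap; member pays only €3300 − €3300 = €0. Plan pays €9100 − €0 = €9100.
Insurer total = bills − member's total = €22961 − €3300 = €19661.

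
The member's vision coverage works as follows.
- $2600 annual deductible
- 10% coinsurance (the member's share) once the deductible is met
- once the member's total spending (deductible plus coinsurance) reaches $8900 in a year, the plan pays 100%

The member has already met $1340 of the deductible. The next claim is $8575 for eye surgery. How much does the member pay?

$1991.50

Deductible still to meet: $2600 − $1340 = $1260.
After the $1260 deductible portion, $8575 − $1260 = $7315 is subject to coinsurance.
Member's 10% share of $7315 is $731.50.
That puts the member's cost at $1260 + $731.50 = $1991.50 before any cap.
Cumulative spending $1340 + $1991.50 = $3331.50 stays under the $8900 maximum.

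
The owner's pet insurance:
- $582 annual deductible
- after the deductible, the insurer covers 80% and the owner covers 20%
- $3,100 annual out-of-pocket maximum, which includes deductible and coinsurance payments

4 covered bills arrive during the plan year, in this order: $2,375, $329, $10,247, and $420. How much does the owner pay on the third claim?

$2,049.40

#1 ($2,375): deductible takes $582, $1,793 remains; coinsurance $1,793 × 20% = $358.60. Cost to owner: $940.60. OOP to date $940.60.
#2 ($329): deductible already satisfied, so owner's share is 20% × $329 = $65.80. Owner pays $65.80; OOP now $1,006.40.
#3 ($10,247): deductible already satisfied, so owner's share is 20% × $10,247 = $2,049.40. Cost to owner: $2,049.40. OOP to date $3,055.80.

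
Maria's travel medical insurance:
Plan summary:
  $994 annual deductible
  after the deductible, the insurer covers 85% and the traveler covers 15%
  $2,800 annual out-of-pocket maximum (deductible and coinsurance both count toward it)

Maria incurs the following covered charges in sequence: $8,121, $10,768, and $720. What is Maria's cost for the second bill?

$736.95

Claim 1 — $8,121: $994 finishes the deductible; $7,127 goes to coinsurance; 15% of $7,127 = $1,069.05. Traveler pays $2,063.05; OOP now $2,063.05.
Claim 2 — $10,768: deductible already satisfied, so traveler's share is 15% × $10,768 = $1,615.20. Adding that to $2,063.05 gives $3,678.25, past the $2,800 cap; traveler pays only $2,800 − $2,063.05 = $736.95.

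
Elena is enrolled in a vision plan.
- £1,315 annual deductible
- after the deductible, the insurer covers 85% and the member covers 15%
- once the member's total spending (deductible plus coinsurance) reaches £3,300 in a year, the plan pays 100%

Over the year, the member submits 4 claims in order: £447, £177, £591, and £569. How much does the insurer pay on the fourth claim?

£398.65

Claim 1 — £447: entire amount goes to the deductible. Member owes £447 (running OOP £447). Plan pays £447 − £447 = £0.
Claim 2 — £177: fully absorbed by the deductible. Member pays £177; OOP now £624. Insurer: £177 − £177 = £0.
Claim 3 — £591: entire amount goes to the deductible. Member pays £591; OOP now £1,215. Plan pays £591 − £591 = £0.
Claim 4 — £569: deductible takes £100, £469 remains; member's 15% is £70.35. Member owes £170.35 (running OOP £1,385.35). Insurer: £569 − £170.35 = £398.65.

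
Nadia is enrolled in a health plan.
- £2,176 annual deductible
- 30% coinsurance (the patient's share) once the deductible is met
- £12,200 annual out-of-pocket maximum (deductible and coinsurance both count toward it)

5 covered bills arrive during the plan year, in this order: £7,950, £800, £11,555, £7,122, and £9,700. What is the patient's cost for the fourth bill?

£2,136.60

Claim 1 — £7,950: deductible takes £2,176, £5,774 remains; 30% of £5,774 = £1,732.20. Patient pays £3,908.20; OOP now £3,908.20.
Claim 2 — £800: deductible already satisfied, so patient's share is 30% × £800 = £240. Patient pays £240; OOP now £4,148.20.
Claim 3 — £11,555: deductible met; 30% of £11,555 = £3,466.50. Patient owes £3,466.50 (running OOP £7,614.70).
Claim 4 — £7,122: 30% coinsurance on £7,122 = £2,136.60. Patient pays £2,136.60; OOP now £9,751.30.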